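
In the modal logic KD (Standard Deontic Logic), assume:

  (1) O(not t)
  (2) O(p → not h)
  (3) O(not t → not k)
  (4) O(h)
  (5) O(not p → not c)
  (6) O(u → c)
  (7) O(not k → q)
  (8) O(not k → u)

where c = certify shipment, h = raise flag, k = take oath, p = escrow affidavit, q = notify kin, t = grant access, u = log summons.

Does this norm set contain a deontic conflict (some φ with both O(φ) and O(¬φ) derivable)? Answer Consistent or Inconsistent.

Inconsistent

From premise 4 we have O(h).
Premise 2 is O(p → not h); contrapositively O(h → not p). Since O(h) holds, K gives O(not p).
With premise 5, O(not p → not c), the K-axiom yields O(not c).
Premise 6, O(u → c), contraposes to O(not c → not u); with O(not c) we get O(not u).
The contrapositive of premise 8 (O(not k → u)) is O(not u → k), and O(not u) is already established, so O(k).
The contrapositive of premise 3 (O(not t → not k)) is O(k → t), and O(k) is already established, so O(t).
However, premise 1 gives O(not t).
We now have both O(t) and O(not t) — t is simultaneously obligatory and forbidden, violating the D-axiom.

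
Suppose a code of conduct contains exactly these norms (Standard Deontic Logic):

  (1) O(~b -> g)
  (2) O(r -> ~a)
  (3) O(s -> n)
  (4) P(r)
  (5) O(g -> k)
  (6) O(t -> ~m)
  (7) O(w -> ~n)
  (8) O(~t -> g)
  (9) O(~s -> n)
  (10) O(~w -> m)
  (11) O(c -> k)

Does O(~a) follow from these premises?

Premise 2 is O(r -> ~a), but O(r) is not derivable from the premises (the permission P(r) asserts only ~O(~r), not O(r)), so it does not yield O(~a).
No other premise forces O(~a). An ideal world satisfying every premise can still have ~a false, so O(~a) is not derivable.

No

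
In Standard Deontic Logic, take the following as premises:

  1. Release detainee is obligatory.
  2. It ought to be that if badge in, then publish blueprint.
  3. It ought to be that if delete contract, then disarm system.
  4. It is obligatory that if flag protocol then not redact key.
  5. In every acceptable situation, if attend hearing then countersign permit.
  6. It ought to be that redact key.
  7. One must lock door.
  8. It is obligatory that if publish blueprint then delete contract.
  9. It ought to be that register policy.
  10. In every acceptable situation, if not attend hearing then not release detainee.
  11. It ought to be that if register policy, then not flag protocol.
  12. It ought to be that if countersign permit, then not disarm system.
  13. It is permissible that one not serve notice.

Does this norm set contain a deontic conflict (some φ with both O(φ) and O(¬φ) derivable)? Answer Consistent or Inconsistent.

Consistent

Premise 4 is O(flag_protocol → ¬redact_key), but O(flag_protocol) is not derivable from the premises, so it does not yield O(¬redact_key).
So O(¬redact_key) is not derivable, and the apparent clash with O(redact_key) does not arise.
A world satisfying every obligation exists (e.g. attend_hearing=true, badge_in=false, countersign_permit=true, delete_contract=false, disarm_system=false, flag_protocol=false, lock_door=true, publish_blueprint=false, redact_key=true, register_policy=true, release_detainee=true, serve_notice=false); no atom is both obligatory and forbidden, so the set is consistent.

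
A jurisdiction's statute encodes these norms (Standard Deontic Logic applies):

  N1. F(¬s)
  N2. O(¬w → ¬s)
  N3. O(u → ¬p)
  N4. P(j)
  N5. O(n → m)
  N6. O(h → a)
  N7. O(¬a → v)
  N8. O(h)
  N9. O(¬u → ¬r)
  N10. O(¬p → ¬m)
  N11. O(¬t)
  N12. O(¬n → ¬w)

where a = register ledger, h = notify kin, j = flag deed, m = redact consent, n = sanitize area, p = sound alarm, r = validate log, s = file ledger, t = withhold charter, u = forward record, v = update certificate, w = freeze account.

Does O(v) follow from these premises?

No

Premise 7 is O(¬a → v), but O(¬a) is not derivable from the premises, so it does not yield O(v).
No other premise forces O(v). An ideal world satisfying every premise can still have v false, so O(v) is not derivable.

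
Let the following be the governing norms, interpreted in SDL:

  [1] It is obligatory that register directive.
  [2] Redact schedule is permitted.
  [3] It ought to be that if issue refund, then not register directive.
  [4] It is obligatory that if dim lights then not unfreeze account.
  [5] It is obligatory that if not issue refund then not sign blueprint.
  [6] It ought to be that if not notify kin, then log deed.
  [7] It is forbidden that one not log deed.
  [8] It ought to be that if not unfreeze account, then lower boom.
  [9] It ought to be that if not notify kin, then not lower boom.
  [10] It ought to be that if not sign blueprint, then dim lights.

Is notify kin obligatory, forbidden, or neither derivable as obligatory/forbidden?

Obligatory

Premise 1 gives O(register_directive).
Premise 3 is O(issue_refund → ¬register_directive); contrapositively O(register_directive → ¬issue_refund). Since O(register_directive) holds, K gives O(¬issue_refund).
Applying K to premise 5 (O(¬issue_refund → ¬sign_blueprint)) and O(¬issue_refund) yields O(¬sign_blueprint).
Premise 10 is O(¬sign_blueprint → dim_lights); since O(¬sign_blueprint), deontic closure gives O(dim_lights).
Applying K to premise 4 (O(dim_lights → ¬unfreeze_account)) and O(dim_lights) yields O(¬unfreeze_account).
Applying K to premise 8 (O(¬unfreeze_account → lower_boom)) and O(¬unfreeze_account) yields O(lower_boom).
The contrapositive of premise 9 (O(¬notify_kin → ¬lower_boom)) is O(lower_boom → notify_kin), and O(lower_boom) is already established, so O(notify_kin).
Premises 2, 6, 7 do not contribute to this derivation.
Hence notify_kin is obligatory.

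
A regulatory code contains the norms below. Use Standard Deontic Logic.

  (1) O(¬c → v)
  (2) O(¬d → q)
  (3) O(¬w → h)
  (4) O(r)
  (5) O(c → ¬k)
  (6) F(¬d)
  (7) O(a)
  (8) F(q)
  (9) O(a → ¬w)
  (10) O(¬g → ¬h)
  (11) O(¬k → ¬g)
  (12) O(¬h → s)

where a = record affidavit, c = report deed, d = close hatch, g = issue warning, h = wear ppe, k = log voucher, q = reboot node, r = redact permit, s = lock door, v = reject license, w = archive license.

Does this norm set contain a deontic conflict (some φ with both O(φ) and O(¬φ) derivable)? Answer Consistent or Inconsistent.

Premise 2 is O(¬d → q), but O(¬d) is not derivable from the premises, so it does not yield O(q).
So O(q) is not derivable, and the apparent clash with O(¬q) does not arise.
A world satisfying every obligation exists (e.g. a=true, c=false, d=true, g=true, h=true, k=true, q=false, r=true, s=false, v=true, w=false); no atom is both obligatory and forbidden, so the set is consistent.

Consistent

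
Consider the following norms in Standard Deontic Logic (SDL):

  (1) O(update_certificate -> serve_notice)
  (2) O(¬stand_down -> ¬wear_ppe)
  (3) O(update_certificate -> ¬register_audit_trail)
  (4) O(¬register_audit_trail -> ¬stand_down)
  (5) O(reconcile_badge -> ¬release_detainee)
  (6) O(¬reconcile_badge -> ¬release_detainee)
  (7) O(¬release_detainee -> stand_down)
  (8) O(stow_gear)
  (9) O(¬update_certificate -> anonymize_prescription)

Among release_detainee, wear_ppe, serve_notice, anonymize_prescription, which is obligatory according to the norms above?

By case analysis on ¬reconcile_badge: premise 6 gives O(¬reconcile_badge -> ¬release_detainee) and premise 5 gives O(reconcile_badge -> ¬release_detainee), so O(¬release_detainee) either way.
From O(¬release_detainee) and premise 7, O(¬release_detainee -> stand_down), we obtain O(stand_down).
Premise 4 is O(¬register_audit_trail -> ¬stand_down); contrapositively O(stand_down -> register_audit_trail). Since O(stand_down) holds, K gives O(register_audit_trail).
Premise 3 is O(update_certificate -> ¬register_audit_trail); contrapositively O(register_audit_trail -> ¬update_certificate). Since O(register_audit_trail) holds, K gives O(¬update_certificate).
Applying K to premise 9 (O(¬update_certificate -> anonymize_prescription)) and O(¬update_certificate) yields O(anonymize_prescription).
So O(anonymize_prescription) holds — anonymize_prescription is obligatory. None of the other listed options is made obligatory by any chain of premises.

anonymize_prescription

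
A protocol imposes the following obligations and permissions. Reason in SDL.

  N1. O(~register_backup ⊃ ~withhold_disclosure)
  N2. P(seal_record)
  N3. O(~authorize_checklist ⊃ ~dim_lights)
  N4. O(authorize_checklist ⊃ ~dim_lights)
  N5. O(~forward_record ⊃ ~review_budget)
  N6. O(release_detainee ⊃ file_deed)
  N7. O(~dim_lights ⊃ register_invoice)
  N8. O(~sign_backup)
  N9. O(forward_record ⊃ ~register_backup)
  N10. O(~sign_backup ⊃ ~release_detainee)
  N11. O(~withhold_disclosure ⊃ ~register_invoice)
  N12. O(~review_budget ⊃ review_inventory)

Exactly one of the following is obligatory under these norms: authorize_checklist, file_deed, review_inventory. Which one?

Premises 3 and 4 are O(~authorize_checklist ⊃ ~dim_lights) and O(authorize_checklist ⊃ ~dim_lights); every ideal world satisfies ~authorize_checklist or authorize_checklist, so in either case ~dim_lights holds — hence O(~dim_lights).
Premise 7 is O(~dim_lights ⊃ register_invoice); since O(~dim_lights), deontic closure gives O(register_invoice).
The contrapositive of premise 11 (O(~withhold_disclosure ⊃ ~register_invoice)) is O(register_invoice ⊃ withhold_disclosure), and O(register_invoice) is already established, so O(withhold_disclosure).
Premise 1 is O(~register_backup ⊃ ~withhold_disclosure); contrapositively O(withhold_disclosure ⊃ register_backup). Since O(withhold_disclosure) holds, K gives O(register_backup).
Premise 9, O(forward_record ⊃ ~register_backup), contraposes to O(register_backup ⊃ ~forward_record); with O(register_backup) we get O(~forward_record).
Applying K to premise 5 (O(~forward_record ⊃ ~review_budget)) and O(~forward_record) yields O(~review_budget).
From O(~review_budget) and premise 12, O(~review_budget ⊃ review_inventory), we obtain O(review_inventory).
So O(review_inventory) holds — review_inventory is obligatory. None of the other listed options is made obligatory by any chain of premises.

review_inventory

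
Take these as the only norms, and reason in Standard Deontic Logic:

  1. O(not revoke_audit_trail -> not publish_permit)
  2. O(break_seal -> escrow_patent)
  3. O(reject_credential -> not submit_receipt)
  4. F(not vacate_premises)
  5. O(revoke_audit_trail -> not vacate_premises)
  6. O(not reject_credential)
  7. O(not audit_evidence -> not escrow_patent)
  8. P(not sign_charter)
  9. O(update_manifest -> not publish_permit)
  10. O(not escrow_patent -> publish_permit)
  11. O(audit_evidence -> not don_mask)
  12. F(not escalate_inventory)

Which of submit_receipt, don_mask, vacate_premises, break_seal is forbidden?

Premise 4, F(not vacate_premises), is equivalent to O(vacate_premises).
Premise 5, O(revoke_audit_trail -> not vacate_premises), contraposes to O(vacate_premises -> not revoke_audit_trail); with O(vacate_premises) we get O(not revoke_audit_trail).
From O(not revoke_audit_trail) and premise 1, O(not revoke_audit_trail -> not publish_permit), we obtain O(not publish_permit).
Premise 10 is O(not escrow_patent -> publish_permit); contrapositively O(not publish_permit -> escrow_patent). Since O(not publish_permit) holds, K gives O(escrow_patent).
The contrapositive of premise 7 (O(not audit_evidence -> not escrow_patent)) is O(escrow_patent -> audit_evidence), and O(escrow_patent) is already established, so O(audit_evidence).
From O(audit_evidence) and premise 11, O(audit_evidence -> not don_mask), we obtain O(not don_mask).
So O(not don_mask) holds, i.e. don_mask is forbidden. None of the other listed options is forbidden under the premises.

don_mask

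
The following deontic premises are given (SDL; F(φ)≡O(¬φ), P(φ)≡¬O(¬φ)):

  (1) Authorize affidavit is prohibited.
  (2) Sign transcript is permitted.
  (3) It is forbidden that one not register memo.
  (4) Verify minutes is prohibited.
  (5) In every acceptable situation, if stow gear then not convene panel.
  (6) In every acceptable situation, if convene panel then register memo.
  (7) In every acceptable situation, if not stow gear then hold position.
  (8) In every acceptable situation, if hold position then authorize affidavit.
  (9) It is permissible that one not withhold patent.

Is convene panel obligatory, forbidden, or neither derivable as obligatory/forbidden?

Forbidden

F(authorize_affidavit) at premise 1 means O(¬authorize_affidavit).
Premise 8, O(hold_position → authorize_affidavit), contraposes to O(¬authorize_affidavit → ¬hold_position); with O(¬authorize_affidavit) we get O(¬hold_position).
Premise 7, O(¬stow_gear → hold_position), contraposes to O(¬hold_position → stow_gear); with O(¬hold_position) we get O(stow_gear).
From O(stow_gear) and premise 5, O(stow_gear → ¬convene_panel), we obtain O(¬convene_panel).
Premises 2, 3, 4, 6, 9 do not contribute to this derivation.
Thus O(¬convene_panel), which is F(convene_panel): convene_panel is forbidden.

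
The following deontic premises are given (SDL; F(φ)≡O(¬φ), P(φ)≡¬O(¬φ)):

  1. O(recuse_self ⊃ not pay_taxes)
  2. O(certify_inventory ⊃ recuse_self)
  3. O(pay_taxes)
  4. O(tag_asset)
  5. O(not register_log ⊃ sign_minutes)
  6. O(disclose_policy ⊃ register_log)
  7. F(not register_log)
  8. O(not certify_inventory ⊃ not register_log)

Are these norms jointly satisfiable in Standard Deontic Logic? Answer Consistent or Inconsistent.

F(not register_log) at premise 7 means O(register_log).
Premise 8 is O(not certify_inventory ⊃ not register_log); contrapositively O(register_log ⊃ certify_inventory). Since O(register_log) holds, K gives O(certify_inventory).
With premise 2, O(certify_inventory ⊃ recuse_self), the K-axiom yields O(recuse_self).
Applying K to premise 1 (O(recuse_self ⊃ not pay_taxes)) and O(recuse_self) yields O(not pay_taxes).
However, premise 3 gives O(pay_taxes).
We now have both O(not pay_taxes) and O(pay_taxes) — pay_taxes is simultaneously obligatory and forbidden, violating the D-axiom.

Inconsistent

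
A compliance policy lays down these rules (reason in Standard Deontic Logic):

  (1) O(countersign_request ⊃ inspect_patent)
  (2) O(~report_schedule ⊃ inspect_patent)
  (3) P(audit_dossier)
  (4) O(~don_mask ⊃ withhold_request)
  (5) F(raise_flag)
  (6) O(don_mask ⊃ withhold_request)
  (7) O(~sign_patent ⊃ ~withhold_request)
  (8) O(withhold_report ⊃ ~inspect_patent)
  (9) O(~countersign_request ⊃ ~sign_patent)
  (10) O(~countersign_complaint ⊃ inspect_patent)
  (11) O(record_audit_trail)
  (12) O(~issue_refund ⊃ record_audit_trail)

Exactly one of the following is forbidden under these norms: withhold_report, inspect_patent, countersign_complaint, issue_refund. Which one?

By case analysis on don_mask: premise 6 gives O(don_mask ⊃ withhold_request) and premise 4 gives O(~don_mask ⊃ withhold_request), so O(withhold_request) either way.
Premise 7 is O(~sign_patent ⊃ ~withhold_request); contrapositively O(withhold_request ⊃ sign_patent). Since O(withhold_request) holds, K gives O(sign_patent).
Premise 9, O(~countersign_request ⊃ ~sign_patent), contraposes to O(sign_patent ⊃ countersign_request); with O(sign_patent) we get O(countersign_request).
With premise 1, O(countersign_request ⊃ inspect_patent), the K-axiom yields O(inspect_patent).
Premise 8, O(withhold_report ⊃ ~inspect_patent), contraposes to O(inspect_patent ⊃ ~withhold_report); with O(inspect_patent) we get O(~withhold_report).
So O(~withhold_report) holds, i.e. withhold_report is forbidden. None of the other listed options is forbidden under the premises.

withhold_report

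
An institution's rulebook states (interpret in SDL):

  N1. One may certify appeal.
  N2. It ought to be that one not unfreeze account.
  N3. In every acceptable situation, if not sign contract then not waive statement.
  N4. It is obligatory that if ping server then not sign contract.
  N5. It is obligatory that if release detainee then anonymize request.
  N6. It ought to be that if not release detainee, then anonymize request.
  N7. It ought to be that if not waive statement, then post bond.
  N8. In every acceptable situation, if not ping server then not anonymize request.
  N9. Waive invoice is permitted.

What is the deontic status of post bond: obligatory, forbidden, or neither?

Premises 6 and 5 are O(¬release_detainee → anonymize_request) and O(release_detainee → anonymize_request); every ideal world satisfies ¬release_detainee or release_detainee, so in either case anonymize_request holds — hence O(anonymize_request).
Premise 8 is O(¬ping_server → ¬anonymize_request); contrapositively O(anonymize_request → ping_server). Since O(anonymize_request) holds, K gives O(ping_server).
Applying K to premise 4 (O(ping_server → ¬sign_contract)) and O(ping_server) yields O(¬sign_contract).
Premise 3 is O(¬sign_contract → ¬waive_statement); since O(¬sign_contract), deontic closure gives O(¬waive_statement).
From O(¬waive_statement) and premise 7, O(¬waive_statement → post_bond), we obtain O(post_bond).
Premises 1, 2, 9 do not contribute to this derivation.
Hence post_bond is obligatory.

Obligatory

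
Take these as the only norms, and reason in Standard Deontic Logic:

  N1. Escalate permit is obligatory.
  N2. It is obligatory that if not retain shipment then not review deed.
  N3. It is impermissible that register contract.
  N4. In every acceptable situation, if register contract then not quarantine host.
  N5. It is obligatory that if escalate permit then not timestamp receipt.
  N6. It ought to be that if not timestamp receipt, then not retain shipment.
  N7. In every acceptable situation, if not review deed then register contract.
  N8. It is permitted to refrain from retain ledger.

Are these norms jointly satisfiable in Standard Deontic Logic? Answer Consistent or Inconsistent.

Inconsistent

Premise 3 is F(register_contract), i.e. O(¬register_contract).
Premise 7, O(¬review_deed → register_contract), contraposes to O(¬register_contract → review_deed); with O(¬register_contract) we get O(review_deed).
The contrapositive of premise 2 (O(¬retain_shipment → ¬review_deed)) is O(review_deed → retain_shipment), and O(review_deed) is already established, so O(retain_shipment).
The contrapositive of premise 6 (O(¬timestamp_receipt → ¬retain_shipment)) is O(retain_shipment → timestamp_receipt), and O(retain_shipment) is already established, so O(timestamp_receipt).
Premise 5, O(escalate_permit → ¬timestamp_receipt), contraposes to O(timestamp_receipt → ¬escalate_permit); with O(timestamp_receipt) we get O(¬escalate_permit).
But premise 1 directly asserts O(escalate_permit).
We now have both O(¬escalate_permit) and O(escalate_permit) — escalate_permit is simultaneously obligatory and forbidden, violating the D-axiom.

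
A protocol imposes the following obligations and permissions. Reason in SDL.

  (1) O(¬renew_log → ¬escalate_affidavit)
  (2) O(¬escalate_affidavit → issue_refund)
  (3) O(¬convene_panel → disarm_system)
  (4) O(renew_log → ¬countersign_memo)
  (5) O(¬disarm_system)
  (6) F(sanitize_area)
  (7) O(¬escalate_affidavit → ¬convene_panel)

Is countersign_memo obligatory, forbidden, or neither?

Premise 5 gives O(¬disarm_system).
The contrapositive of premise 3 (O(¬convene_panel → disarm_system)) is O(¬disarm_system → convene_panel), and O(¬disarm_system) is already established, so O(convene_panel).
Premise 7 is O(¬escalate_affidavit → ¬convene_panel); contrapositively O(convene_panel → escalate_affidavit). Since O(convene_panel) holds, K gives O(escalate_affidavit).
The contrapositive of premise 1 (O(¬renew_log → ¬escalate_affidavit)) is O(escalate_affidavit → renew_log), and O(escalate_affidavit) is already established, so O(renew_log).
Premise 4 is O(renew_log → ¬countersign_memo); since O(renew_log), deontic closure gives O(¬countersign_memo).
Premises 2, 6 do not contribute to this derivation.
Thus O(¬countersign_memo), which is F(countersign_memo): countersign_memo is forbidden.

Forbidden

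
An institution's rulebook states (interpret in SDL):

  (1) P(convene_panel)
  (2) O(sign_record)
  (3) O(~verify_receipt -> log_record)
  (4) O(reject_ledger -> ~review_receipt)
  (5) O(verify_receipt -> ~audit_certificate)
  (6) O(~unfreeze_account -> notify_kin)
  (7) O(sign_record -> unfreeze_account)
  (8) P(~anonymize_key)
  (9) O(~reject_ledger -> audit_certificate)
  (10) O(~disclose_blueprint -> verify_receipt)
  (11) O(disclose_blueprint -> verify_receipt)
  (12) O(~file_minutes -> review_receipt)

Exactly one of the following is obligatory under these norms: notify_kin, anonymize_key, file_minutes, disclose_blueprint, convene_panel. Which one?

By case analysis on ~disclose_blueprint: premise 10 gives O(~disclose_blueprint -> verify_receipt) and premise 11 gives O(disclose_blueprint -> verify_receipt), so O(verify_receipt) either way.
Applying K to premise 5 (O(verify_receipt -> ~audit_certificate)) and O(verify_receipt) yields O(~audit_certificate).
The contrapositive of premise 9 (O(~reject_ledger -> audit_certificate)) is O(~audit_certificate -> reject_ledger), and O(~audit_certificate) is already established, so O(reject_ledger).
Premise 4 is O(reject_ledger -> ~review_receipt); since O(reject_ledger), deontic closure gives O(~review_receipt).
Premise 12, O(~file_minutes -> review_receipt), contraposes to O(~review_receipt -> file_minutes); with O(~review_receipt) we get O(file_minutes).
So O(file_minutes) holds — file_minutes is obligatory. None of the other listed options is made obligatory by any chain of premises.

file_minutes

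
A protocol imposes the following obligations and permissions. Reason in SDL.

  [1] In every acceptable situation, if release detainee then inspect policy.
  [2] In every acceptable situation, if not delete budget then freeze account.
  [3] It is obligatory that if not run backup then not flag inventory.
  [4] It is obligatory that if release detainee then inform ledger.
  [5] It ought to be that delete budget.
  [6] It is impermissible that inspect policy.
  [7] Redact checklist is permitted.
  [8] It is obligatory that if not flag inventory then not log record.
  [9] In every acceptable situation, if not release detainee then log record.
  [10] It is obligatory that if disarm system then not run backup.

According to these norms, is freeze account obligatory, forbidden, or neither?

Neither

Premise 2 is O(¬delete_budget → freeze_account), but O(¬delete_budget) is not derivable from the premises, so it does not yield O(freeze_account).
No premise or chain of K-axiom applications forces O(freeze_account), and none forces O(¬freeze_account). So freeze_account is neither obligatory nor forbidden under these norms.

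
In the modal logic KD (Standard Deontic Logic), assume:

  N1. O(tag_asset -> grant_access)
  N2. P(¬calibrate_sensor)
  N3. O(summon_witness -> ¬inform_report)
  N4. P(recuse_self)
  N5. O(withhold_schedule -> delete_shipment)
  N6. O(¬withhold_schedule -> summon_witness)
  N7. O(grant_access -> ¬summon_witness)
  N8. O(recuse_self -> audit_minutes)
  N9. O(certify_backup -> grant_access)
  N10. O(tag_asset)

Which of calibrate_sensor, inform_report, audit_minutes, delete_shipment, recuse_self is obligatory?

delete_shipment

Premise 10 states O(tag_asset) outright.
From O(tag_asset) and premise 1, O(tag_asset -> grant_access), we obtain O(grant_access).
Applying K to premise 7 (O(grant_access -> ¬summon_witness)) and O(grant_access) yields O(¬summon_witness).
The contrapositive of premise 6 (O(¬withhold_schedule -> summon_witness)) is O(¬summon_witness -> withhold_schedule), and O(¬summon_witness) is already established, so O(withhold_schedule).
From O(withhold_schedule) and premise 5, O(withhold_schedule -> delete_shipment), we obtain O(delete_shipment).
So O(delete_shipment) holds — delete_shipment is obligatory. None of the other listed options is made obligatory by any chain of premises.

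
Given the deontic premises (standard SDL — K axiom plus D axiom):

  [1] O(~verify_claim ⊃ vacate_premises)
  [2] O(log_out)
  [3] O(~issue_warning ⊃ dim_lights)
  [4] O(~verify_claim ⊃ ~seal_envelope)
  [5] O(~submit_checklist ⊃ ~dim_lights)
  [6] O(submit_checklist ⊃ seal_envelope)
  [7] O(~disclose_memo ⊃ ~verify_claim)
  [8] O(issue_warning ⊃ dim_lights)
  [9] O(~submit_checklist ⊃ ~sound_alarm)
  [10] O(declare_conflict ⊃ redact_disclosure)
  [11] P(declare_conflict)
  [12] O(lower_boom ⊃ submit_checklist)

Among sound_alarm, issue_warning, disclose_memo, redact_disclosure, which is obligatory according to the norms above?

disclose_memo

By case analysis on issue_warning: premise 8 gives O(issue_warning ⊃ dim_lights) and premise 3 gives O(~issue_warning ⊃ dim_lights), so O(dim_lights) either way.
Premise 5 is O(~submit_checklist ⊃ ~dim_lights); contrapositively O(dim_lights ⊃ submit_checklist). Since O(dim_lights) holds, K gives O(submit_checklist).
With premise 6, O(submit_checklist ⊃ seal_envelope), the K-axiom yields O(seal_envelope).
Premise 4 is O(~verify_claim ⊃ ~seal_envelope); contrapositively O(seal_envelope ⊃ verify_claim). Since O(seal_envelope) holds, K gives O(verify_claim).
Premise 7 is O(~disclose_memo ⊃ ~verify_claim); contrapositively O(verify_claim ⊃ disclose_memo). Since O(verify_claim) holds, K gives O(disclose_memo).
So O(disclose_memo) holds — disclose_memo is obligatory. None of the other listed options is made obligatory by any chain of premises.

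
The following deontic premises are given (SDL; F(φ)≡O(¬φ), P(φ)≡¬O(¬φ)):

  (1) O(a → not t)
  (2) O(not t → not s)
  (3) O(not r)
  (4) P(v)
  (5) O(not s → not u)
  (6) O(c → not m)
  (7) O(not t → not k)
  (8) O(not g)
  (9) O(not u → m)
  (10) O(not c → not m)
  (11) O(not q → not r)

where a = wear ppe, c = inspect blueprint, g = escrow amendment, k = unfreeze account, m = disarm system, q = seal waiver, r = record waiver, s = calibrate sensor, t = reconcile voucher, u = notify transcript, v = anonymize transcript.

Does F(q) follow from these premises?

No

Premise 11 is O(not q → not r); even if O(not r) held, inferring O(not q) would be affirming the consequent — invalid.
No other premise forces O(not q). An ideal world satisfying every premise can still have q true, so F(q) is not derivable.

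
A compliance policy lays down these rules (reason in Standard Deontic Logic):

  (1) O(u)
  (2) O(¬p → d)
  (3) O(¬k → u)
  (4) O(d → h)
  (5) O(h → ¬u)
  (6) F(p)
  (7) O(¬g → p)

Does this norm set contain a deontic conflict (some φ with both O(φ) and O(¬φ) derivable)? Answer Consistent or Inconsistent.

From premise 1 we have O(u).
The contrapositive of premise 5 (O(h → ¬u)) is O(u → ¬h), and O(u) is already established, so O(¬h).
Premise 4, O(d → h), contraposes to O(¬h → ¬d); with O(¬h) we get O(¬d).
Premise 2 is O(¬p → d); contrapositively O(¬d → p). Since O(¬d) holds, K gives O(p).
Yet premise 6 is F(p), i.e. O(¬p).
We now have both O(p) and O(¬p) — p is simultaneously obligatory and forbidden, violating the D-axiom.

Inconsistent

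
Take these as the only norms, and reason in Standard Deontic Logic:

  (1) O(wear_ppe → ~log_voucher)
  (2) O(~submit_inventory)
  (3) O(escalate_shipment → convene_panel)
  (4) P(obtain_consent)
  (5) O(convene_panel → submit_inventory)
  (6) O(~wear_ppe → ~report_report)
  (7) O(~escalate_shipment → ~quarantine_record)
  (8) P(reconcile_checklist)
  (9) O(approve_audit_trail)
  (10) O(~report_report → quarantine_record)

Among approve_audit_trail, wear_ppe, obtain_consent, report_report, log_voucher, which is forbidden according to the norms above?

log_voucher

Premise 2 gives O(~submit_inventory).
The contrapositive of premise 5 (O(convene_panel → submit_inventory)) is O(~submit_inventory → ~convene_panel), and O(~submit_inventory) is already established, so O(~convene_panel).
Premise 3, O(escalate_shipment → convene_panel), contraposes to O(~convene_panel → ~escalate_shipment); with O(~convene_panel) we get O(~escalate_shipment).
From O(~escalate_shipment) and premise 7, O(~escalate_shipment → ~quarantine_record), we obtain O(~quarantine_record).
The contrapositive of premise 10 (O(~report_report → quarantine_record)) is O(~quarantine_record → report_report), and O(~quarantine_record) is already established, so O(report_report).
The contrapositive of premise 6 (O(~wear_ppe → ~report_report)) is O(report_report → wear_ppe), and O(report_report) is already established, so O(wear_ppe).
With premise 1, O(wear_ppe → ~log_voucher), the K-axiom yields O(~log_voucher).
So O(~log_voucher) holds, i.e. log_voucher is forbidden. None of the other listed options is forbidden under the premises.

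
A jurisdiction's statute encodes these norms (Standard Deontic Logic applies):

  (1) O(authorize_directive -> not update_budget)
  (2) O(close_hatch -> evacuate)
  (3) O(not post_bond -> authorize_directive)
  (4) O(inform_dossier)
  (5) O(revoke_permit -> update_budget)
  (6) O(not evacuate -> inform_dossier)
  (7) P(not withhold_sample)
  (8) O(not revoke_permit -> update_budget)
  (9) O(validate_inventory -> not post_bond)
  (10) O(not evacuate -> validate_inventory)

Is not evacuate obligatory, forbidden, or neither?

Forbidden

Premises 5 and 8 cover both cases: O(revoke_permit -> update_budget) and O(not revoke_permit -> update_budget). Since revoke_permit ∨ not revoke_permit is a tautology, O(update_budget) follows.
Premise 1 is O(authorize_directive -> not update_budget); contrapositively O(update_budget -> not authorize_directive). Since O(update_budget) holds, K gives O(not authorize_directive).
The contrapositive of premise 3 (O(not post_bond -> authorize_directive)) is O(not authorize_directive -> post_bond), and O(not authorize_directive) is already established, so O(post_bond).
Premise 9 is O(validate_inventory -> not post_bond); contrapositively O(post_bond -> not validate_inventory). Since O(post_bond) holds, K gives O(not validate_inventory).
Premise 10, O(not evacuate -> validate_inventory), contraposes to O(not validate_inventory -> evacuate); with O(not validate_inventory) we get O(evacuate).
Premises 2, 4, 6, 7 do not contribute to this derivation.
Thus O(evacuate), which is F(not evacuate): not evacuate is forbidden.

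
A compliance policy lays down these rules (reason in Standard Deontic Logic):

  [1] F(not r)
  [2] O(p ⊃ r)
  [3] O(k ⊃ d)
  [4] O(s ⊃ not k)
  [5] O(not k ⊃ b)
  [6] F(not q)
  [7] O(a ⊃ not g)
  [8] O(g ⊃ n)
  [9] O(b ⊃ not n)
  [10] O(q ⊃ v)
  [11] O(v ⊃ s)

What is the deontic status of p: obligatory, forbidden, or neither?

Neither

Premise 2 is O(p ⊃ r); even if O(r) held, inferring O(p) would be affirming the consequent — invalid.
No premise or chain of K-axiom applications forces O(p), and none forces O(not p). So p is neither obligatory nor forbidden under these norms.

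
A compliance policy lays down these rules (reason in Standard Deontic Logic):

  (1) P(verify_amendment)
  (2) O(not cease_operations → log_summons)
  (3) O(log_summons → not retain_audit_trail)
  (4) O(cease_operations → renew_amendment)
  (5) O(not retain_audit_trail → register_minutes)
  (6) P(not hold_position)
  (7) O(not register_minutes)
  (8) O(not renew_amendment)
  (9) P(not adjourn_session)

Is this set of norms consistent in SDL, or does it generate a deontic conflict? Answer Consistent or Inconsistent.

Premise 8 states O(not renew_amendment) outright.
Premise 4 is O(cease_operations → renew_amendment); contrapositively O(not renew_amendment → not cease_operations). Since O(not renew_amendment) holds, K gives O(not cease_operations).
With premise 2, O(not cease_operations → log_summons), the K-axiom yields O(log_summons).
Applying K to premise 3 (O(log_summons → not retain_audit_trail)) and O(log_summons) yields O(not retain_audit_trail).
Premise 5 is O(not retain_audit_trail → register_minutes); since O(not retain_audit_trail), deontic closure gives O(register_minutes).
However, premise 7 gives O(not register_minutes).
We now have both O(register_minutes) and O(not register_minutes) — register_minutes is simultaneously obligatory and forbidden, violating the D-axiom.

Inconsistent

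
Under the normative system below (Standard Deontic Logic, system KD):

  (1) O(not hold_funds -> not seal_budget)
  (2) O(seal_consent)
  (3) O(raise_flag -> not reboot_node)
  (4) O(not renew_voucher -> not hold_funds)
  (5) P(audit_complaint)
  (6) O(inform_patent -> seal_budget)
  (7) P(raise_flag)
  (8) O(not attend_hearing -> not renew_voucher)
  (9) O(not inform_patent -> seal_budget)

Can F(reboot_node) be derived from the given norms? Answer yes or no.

No

Premise 3 is O(raise_flag -> not reboot_node), but O(raise_flag) is not derivable from the premises (the permission P(raise_flag) asserts only not O(not raise_flag), not O(raise_flag)), so it does not yield O(not reboot_node).
No other premise forces O(not reboot_node). An ideal world satisfying every premise can still have reboot_node true, so F(reboot_node) is not derivable.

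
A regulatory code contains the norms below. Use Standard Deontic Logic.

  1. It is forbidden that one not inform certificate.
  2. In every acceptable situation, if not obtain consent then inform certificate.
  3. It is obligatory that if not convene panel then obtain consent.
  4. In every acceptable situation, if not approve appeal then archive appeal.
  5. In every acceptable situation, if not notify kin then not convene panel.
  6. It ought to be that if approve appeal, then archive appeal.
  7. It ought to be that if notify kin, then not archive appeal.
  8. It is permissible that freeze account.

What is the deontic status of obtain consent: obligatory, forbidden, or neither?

Premises 6 and 4 are O(approve_appeal → archive_appeal) and O(¬approve_appeal → archive_appeal); every ideal world satisfies approve_appeal or ¬approve_appeal, so in either case archive_appeal holds — hence O(archive_appeal).
Premise 7 is O(notify_kin → ¬archive_appeal); contrapositively O(archive_appeal → ¬notify_kin). Since O(archive_appeal) holds, K gives O(¬notify_kin).
Premise 5 is O(¬notify_kin → ¬convene_panel); since O(¬notify_kin), deontic closure gives O(¬convene_panel).
With premise 3, O(¬convene_panel → obtain_consent), the K-axiom yields O(obtain_consent).
Premises 1, 2, 8 do not contribute to this derivation.
Hence obtain_consent is obligatory.

Obligatory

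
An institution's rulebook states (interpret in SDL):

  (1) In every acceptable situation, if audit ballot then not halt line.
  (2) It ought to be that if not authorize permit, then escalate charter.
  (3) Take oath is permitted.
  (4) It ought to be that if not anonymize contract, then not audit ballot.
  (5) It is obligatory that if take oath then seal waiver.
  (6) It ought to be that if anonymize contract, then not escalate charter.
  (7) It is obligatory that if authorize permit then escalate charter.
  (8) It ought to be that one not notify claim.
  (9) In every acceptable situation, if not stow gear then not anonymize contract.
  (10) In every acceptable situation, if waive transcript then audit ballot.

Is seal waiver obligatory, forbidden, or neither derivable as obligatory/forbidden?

Premise 5 is O(take_oath → seal_waiver), but O(take_oath) is not derivable from the premises (the permission P(take_oath) asserts only ¬O(¬take_oath), not O(take_oath)), so it does not yield O(seal_waiver).
No premise or chain of K-axiom applications forces O(seal_waiver), and none forces O(¬seal_waiver). So seal_waiver is neither obligatory nor forbidden under these norms.

Neither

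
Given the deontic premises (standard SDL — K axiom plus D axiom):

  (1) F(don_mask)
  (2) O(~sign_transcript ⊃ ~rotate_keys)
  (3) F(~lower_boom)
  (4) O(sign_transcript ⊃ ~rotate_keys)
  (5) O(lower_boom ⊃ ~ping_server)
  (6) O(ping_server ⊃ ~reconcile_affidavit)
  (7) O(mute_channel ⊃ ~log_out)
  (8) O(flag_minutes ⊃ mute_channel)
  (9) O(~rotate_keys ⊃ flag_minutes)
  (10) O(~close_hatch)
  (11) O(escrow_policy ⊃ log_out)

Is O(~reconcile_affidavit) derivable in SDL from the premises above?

No

Premise 6 is O(ping_server ⊃ ~reconcile_affidavit), but O(ping_server) is not derivable from the premises, so it does not yield O(~reconcile_affidavit).
No other premise forces O(~reconcile_affidavit). An ideal world satisfying every premise can still have ~reconcile_affidavit false, so O(~reconcile_affidavit) is not derivable.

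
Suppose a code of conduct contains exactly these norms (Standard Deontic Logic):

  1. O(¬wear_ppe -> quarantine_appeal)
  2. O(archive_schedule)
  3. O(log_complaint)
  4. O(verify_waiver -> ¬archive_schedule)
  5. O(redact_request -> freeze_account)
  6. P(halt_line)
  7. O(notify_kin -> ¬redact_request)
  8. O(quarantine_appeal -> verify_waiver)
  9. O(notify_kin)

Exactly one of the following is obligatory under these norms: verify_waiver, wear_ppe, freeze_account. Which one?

Premise 2 gives O(archive_schedule).
The contrapositive of premise 4 (O(verify_waiver -> ¬archive_schedule)) is O(archive_schedule -> ¬verify_waiver), and O(archive_schedule) is already established, so O(¬verify_waiver).
The contrapositive of premise 8 (O(quarantine_appeal -> verify_waiver)) is O(¬verify_waiver -> ¬quarantine_appeal), and O(¬verify_waiver) is already established, so O(¬quarantine_appeal).
Premise 1, O(¬wear_ppe -> quarantine_appeal), contraposes to O(¬quarantine_appeal -> wear_ppe); with O(¬quarantine_appeal) we get O(wear_ppe).
So O(wear_ppe) holds — wear_ppe is obligatory. None of the other listed options is made obligatory by any chain of premises.

wear_ppe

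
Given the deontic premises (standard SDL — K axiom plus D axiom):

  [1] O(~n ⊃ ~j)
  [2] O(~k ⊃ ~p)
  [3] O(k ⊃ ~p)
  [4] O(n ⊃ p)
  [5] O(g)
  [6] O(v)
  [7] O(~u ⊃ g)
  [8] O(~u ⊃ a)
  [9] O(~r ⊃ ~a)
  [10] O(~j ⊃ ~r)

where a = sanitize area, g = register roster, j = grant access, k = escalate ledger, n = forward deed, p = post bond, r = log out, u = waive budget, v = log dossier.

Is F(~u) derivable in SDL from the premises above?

Premises 3 and 2 are O(k ⊃ ~p) and O(~k ⊃ ~p); every ideal world satisfies k or ~k, so in either case ~p holds — hence O(~p).
Premise 4, O(n ⊃ p), contraposes to O(~p ⊃ ~n); with O(~p) we get O(~n).
From O(~n) and premise 1, O(~n ⊃ ~j), we obtain O(~j).
From O(~j) and premise 10, O(~j ⊃ ~r), we obtain O(~r).
From O(~r) and premise 9, O(~r ⊃ ~a), we obtain O(~a).
Premise 8, O(~u ⊃ a), contraposes to O(~a ⊃ u); with O(~a) we get O(u).
Premises 5, 6, 7 do not contribute to this derivation.
So O(u) holds, i.e. F(~u). The claim follows.

Yes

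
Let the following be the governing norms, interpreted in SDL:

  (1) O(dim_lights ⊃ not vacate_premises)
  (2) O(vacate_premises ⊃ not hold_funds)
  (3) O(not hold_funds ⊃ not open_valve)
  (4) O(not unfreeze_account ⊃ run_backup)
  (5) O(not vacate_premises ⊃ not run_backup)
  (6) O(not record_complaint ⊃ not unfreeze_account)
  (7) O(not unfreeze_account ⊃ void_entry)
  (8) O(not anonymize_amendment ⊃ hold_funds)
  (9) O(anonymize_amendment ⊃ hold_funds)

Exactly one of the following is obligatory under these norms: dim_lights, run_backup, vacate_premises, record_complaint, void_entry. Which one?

record_complaint

Premises 8 and 9 cover both cases: O(not anonymize_amendment ⊃ hold_funds) and O(anonymize_amendment ⊃ hold_funds). Since not anonymize_amendment ∨ anonymize_amendment is a tautology, O(hold_funds) follows.
Premise 2, O(vacate_premises ⊃ not hold_funds), contraposes to O(hold_funds ⊃ not vacate_premises); with O(hold_funds) we get O(not vacate_premises).
From O(not vacate_premises) and premise 5, O(not vacate_premises ⊃ not run_backup), we obtain O(not run_backup).
Premise 4 is O(not unfreeze_account ⊃ run_backup); contrapositively O(not run_backup ⊃ unfreeze_account). Since O(not run_backup) holds, K gives O(unfreeze_account).
Premise 6 is O(not record_complaint ⊃ not unfreeze_account); contrapositively O(unfreeze_account ⊃ record_complaint). Since O(unfreeze_account) holds, K gives O(record_complaint).
So O(record_complaint) holds — record_complaint is obligatory. None of the other listed options is made obligatory by any chain of premises.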